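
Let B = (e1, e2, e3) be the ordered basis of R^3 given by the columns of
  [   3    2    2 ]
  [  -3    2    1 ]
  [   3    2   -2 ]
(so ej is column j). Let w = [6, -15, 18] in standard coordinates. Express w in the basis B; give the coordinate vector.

[4, 0, -3]

We seek scalars with c_1 e1 + ... + c_3 e3 = w; equivalently solve M c = w where the columns of M are e1, ..., e3.
Gaussian elimination on [M | w] yields c = (4, 0, -3).
Check: 4e1 + 0·e2 - 3e3 = [6, -15, 18].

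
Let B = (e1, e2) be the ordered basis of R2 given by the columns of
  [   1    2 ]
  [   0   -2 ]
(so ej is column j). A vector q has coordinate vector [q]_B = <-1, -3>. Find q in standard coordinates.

<-7, 6>

q = M [q]_B, where M has columns e1, e2.
Carrying out the matrix-vector product, q = <-7, 6>.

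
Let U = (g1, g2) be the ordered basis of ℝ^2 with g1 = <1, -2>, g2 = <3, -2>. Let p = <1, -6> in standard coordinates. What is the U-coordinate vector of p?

<4, -1>

Write p = c_1 g1 + c_2 g2 and solve for the c_i.
System: c_1 + 3c_2 = 1, -2c_1 - 2c_2 = -6; solving gives c_1 = 4, c_2 = -1.
Check: 4g1 - g2 = <1, -6>.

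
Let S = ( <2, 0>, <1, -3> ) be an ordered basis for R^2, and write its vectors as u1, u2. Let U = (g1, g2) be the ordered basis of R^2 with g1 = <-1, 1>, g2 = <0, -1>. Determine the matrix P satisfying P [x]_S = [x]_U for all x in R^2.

Column j of P is [uj]_U, since P maps S-coordinates to U-coordinates.
Expressing u1 in U: u1 = -2g1 - 2g2, so column 1 of P is <-2, -2>.
Doing the same for each uj gives P = [[-2, -1], [-2, 2]].

[[-2, -1], [-2, 2]]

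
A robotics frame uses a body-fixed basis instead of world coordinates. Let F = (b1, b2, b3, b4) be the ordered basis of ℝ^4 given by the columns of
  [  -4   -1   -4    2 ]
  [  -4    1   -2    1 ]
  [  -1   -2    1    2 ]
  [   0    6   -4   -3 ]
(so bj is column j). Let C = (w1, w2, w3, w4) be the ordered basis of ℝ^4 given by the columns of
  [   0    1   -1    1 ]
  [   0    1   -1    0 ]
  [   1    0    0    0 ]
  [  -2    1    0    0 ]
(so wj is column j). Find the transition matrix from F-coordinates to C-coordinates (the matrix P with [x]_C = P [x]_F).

[[-1, -2, 1, 2], [-2, 2, -2, 1], [2, 1, 0, 0], [0, -2, -2, 1]]

Take x = bj: its F-coordinates are the j-th standard unit vector, so P e_j — column j of P — equals [bj]_C.
b1 = -w1 - 2w2 + 2w3 + 0·w4, giving column 1 = (-1, -2, 2, 0); repeating for each j gives P = [[-1, -2, 1, 2], [-2, 2, -2, 1], [2, 1, 0, 0], [0, -2, -2, 1]].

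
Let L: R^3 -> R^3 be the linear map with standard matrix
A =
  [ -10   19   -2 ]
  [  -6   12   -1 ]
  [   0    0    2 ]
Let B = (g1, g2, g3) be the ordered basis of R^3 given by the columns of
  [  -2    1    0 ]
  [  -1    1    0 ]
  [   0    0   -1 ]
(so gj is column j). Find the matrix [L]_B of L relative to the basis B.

[[-1, -3, -1], [-1, 3, 0], [0, 0, 2]]

Let P have columns g1, ..., g3. Then [L]_B = P^(-1) A P.
Here det P = 1, so P^(-1) is integer; computing A P first and then P^(-1)(A P) gives [[-1, -3, -1], [-1, 3, 0], [0, 0, 2]].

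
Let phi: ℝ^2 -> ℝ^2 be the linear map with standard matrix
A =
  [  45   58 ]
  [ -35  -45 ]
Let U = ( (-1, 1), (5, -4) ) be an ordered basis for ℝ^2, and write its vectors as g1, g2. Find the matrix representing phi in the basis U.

[[2, -3], [3, -2]]

With P the matrix whose columns are g1, g2, [phi]_U = P^(-1) A P.
Column by column: phi(g1) = A g1 = (13, -10); its U-coordinates (2, 3) give column 1.
Continuing for each basis vector yields [phi]_U = [[2, -3], [3, -2]].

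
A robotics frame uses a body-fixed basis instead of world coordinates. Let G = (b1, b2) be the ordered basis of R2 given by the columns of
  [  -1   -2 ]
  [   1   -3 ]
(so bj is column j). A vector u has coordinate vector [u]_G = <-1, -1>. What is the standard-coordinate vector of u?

<3, 2>

The coordinates say u = -b1 - b2; adding the scaled basis vectors gives <3, 2>.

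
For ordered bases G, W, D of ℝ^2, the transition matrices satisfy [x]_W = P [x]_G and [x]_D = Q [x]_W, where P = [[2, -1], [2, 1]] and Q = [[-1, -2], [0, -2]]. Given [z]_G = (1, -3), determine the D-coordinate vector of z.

Composing the changes, [z]_D = Q P [z]_G.
Q P = [[-6, -1], [-4, -2]]; applying this to (1, -3) gives (-3, 2).

(-3, 2)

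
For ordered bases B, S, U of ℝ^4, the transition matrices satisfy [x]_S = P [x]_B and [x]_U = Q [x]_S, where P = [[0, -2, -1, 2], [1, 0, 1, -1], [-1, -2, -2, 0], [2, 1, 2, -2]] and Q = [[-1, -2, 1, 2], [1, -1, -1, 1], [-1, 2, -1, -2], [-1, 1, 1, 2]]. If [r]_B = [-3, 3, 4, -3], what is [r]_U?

[19, 2, 13, 31]

Apply P to get S-coordinates [-16, 4, -11, 11], then Q to get U-coordinates.
The result is [r]_U = [19, 2, 13, 31].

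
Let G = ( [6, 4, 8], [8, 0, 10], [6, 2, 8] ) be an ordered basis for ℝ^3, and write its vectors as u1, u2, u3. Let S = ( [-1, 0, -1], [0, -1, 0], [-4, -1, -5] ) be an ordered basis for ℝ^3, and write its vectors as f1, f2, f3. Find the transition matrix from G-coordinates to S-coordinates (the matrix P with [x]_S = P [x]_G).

Take x = uj: its G-coordinates are the j-th standard unit vector, so P e_j — column j of P — equals [uj]_S.
u1 = 2f1 - 2f2 - 2f3, giving column 1 = [2, -2, -2]; repeating for each j gives P = [[2, 0, 2], [-2, 2, 0], [-2, -2, -2]].

[[2, 0, 2], [-2, 2, 0], [-2, -2, -2]]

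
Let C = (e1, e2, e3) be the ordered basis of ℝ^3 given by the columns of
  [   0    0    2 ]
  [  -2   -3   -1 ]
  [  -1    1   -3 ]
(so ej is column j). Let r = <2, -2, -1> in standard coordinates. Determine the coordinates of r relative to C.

<-1, 1, 1>

[r]_C is the unique c with M c = r, where M has columns e1, ..., e3.
Gaussian elimination on [M | r] yields c = (-1, 1, 1).
Check: -e1 + e2 + e3 = <2, -2, -1>.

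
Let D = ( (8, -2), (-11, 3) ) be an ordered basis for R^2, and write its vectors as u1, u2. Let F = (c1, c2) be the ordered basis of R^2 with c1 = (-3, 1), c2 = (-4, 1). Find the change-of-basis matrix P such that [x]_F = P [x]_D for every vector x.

Let M have columns uj and N have columns cj. Then for every x, N [x]_F = x = M [x]_D, so P = N^(-1) M.
Since det N = 1, N^(-1) has integer entries; multiplying gives P = [[0, 1], [-2, 2]].

[[0, 1], [-2, 2]]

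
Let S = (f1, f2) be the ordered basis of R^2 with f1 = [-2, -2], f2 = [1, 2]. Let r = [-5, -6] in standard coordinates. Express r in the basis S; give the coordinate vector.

Write r = c_1 f1 + c_2 f2 and solve for the c_i.
System: -2c_1 + c_2 = -5, -2c_1 + 2c_2 = -6; solving gives c_1 = 2, c_2 = -1.
Check: 2f1 - f2 = [-5, -6].

[2, -1]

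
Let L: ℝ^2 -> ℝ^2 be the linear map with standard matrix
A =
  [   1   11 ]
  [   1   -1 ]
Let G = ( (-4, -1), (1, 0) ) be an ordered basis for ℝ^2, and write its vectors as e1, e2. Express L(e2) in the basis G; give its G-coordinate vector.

(-1, -3)

Column 2 of [L]_G is the G-coordinate vector of L(e2).
In standard coordinates L(e2) = A e2 = (1, 1).
Converting to G: (1, 1) = -e1 - 3e2, so the coordinate vector is (-1, -3).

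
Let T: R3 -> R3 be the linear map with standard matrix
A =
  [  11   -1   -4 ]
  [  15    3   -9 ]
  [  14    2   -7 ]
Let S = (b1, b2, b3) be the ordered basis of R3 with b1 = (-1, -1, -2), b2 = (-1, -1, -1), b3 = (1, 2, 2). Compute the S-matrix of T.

[[2, 0, -1], [2, 3, 2], [2, -3, 2]]

With P the matrix whose columns are b1, ..., b3, [T]_S = P^(-1) A P.
Column by column: T(b1) = A b1 = (-2, 0, -2); its S-coordinates (2, 2, 2) give column 1.
Continuing for each basis vector yields [T]_S = [[2, 0, -1], [2, 3, 2], [2, -3, 2]].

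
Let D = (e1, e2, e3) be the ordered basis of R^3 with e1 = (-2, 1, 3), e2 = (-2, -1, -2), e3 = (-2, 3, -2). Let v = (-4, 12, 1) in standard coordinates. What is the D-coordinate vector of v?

Write v = c_1 e1 + ... + c_3 e3 and solve for the c_i.
Solving this 3x3 system gives c = (1, -2, 3).
Check: e1 - 2e2 + 3e3 = (-4, 12, 1).

(1, -2, 3)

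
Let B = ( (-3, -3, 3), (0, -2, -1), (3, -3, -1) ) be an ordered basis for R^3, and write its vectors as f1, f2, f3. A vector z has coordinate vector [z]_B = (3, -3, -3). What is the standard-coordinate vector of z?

The coordinates say z = 3f1 - 3f2 - 3f3; adding the scaled basis vectors gives (-18, 6, 15).

(-18, 6, 15)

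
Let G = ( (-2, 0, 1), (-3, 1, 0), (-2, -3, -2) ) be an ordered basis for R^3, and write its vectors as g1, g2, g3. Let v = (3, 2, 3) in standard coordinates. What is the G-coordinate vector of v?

We seek scalars with c_1 g1 + ... + c_3 g3 = v; equivalently solve M c = v where the columns of M are g1, ..., g3.
Row-reducing the augmented matrix [M | v] gives c = (1, -1, -1).
Check: g1 - g2 - g3 = (3, 2, 3).

(1, -1, -1)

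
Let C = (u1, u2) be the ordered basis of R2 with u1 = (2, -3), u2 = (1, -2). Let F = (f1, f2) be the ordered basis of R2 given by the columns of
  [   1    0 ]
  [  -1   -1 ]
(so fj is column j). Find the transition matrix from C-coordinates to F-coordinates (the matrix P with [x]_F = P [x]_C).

[[2, 1], [1, 1]]

Let M have columns uj and N have columns fj. Then for every x, N [x]_F = x = M [x]_C, so P = N^(-1) M.
Since det N = -1, N^(-1) has integer entries; multiplying gives P = [[2, 1], [1, 1]].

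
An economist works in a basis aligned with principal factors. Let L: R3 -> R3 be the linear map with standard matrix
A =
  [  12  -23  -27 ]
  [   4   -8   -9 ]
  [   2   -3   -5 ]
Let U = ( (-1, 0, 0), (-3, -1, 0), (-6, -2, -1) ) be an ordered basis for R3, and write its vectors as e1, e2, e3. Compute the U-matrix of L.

[[0, 1, 2], [0, -2, -3], [2, 3, 1]]

Let P have columns e1, ..., e3. Then [L]_U = P^(-1) A P.
Here det P = -1, so P^(-1) is integer; computing A P first and then P^(-1)(A P) gives [[0, 1, 2], [0, -2, -3], [2, 3, 1]].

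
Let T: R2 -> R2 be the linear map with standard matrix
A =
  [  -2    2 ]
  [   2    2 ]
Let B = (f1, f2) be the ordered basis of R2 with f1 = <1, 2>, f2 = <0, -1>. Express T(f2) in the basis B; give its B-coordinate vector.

<-2, -2>

Compute T(f2) = A f2 = <-2, -2> in standard coordinates.
Then write this in B-coordinates: solve for y in y_1 f1 + y_2 f2 = <-2, -2>.
This gives y = <-2, -2>, which is column 2 of [T]_B.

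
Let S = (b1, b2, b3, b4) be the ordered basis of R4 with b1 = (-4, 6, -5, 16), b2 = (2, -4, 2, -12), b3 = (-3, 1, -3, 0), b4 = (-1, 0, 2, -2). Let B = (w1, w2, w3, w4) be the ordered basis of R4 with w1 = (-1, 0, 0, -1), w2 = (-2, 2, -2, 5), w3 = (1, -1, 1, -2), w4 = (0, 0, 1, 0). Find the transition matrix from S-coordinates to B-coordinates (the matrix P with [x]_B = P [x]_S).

Column j of P is [bj]_B, since P maps S-coordinates to B-coordinates.
Expressing b1 in B: b1 = -2w1 + 2w2 - 2w3 + w4, so column 1 of P is (-2, 2, -2, 1).
Doing the same for each bj gives P = [[-2, 2, 2, 1], [2, -2, 0, -1], [-2, 0, -1, -2], [1, -2, -2, 2]].

[[-2, 2, 2, 1], [2, -2, 0, -1], [-2, 0, -1, -2], [1, -2, -2, 2]]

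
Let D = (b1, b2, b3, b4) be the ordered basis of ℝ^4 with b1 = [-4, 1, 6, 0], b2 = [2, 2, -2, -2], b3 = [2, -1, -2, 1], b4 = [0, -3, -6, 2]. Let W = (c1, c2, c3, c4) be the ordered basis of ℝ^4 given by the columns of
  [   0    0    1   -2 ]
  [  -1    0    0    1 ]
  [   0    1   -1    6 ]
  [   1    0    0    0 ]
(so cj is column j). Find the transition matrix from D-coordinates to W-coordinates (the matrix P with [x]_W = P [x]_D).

Take x = bj: its D-coordinates are the j-th standard unit vector, so P e_j — column j of P — equals [bj]_W.
b1 = 0·c1 - 2c2 - 2c3 + c4, giving column 1 = [0, -2, -2, 1]; repeating for each j gives P = [[0, -2, 1, 2], [-2, 0, 0, -2], [-2, 2, 2, -2], [1, 0, 0, -1]].

[[0, -2, 1, 2], [-2, 0, 0, -2], [-2, 2, 2, -2], [1, 0, 0, -1]]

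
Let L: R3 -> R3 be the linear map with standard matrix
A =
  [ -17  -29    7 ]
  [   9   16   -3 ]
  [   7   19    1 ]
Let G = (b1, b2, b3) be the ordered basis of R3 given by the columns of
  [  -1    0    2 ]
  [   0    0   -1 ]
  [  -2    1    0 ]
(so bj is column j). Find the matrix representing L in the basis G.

Let P have columns b1, ..., b3. Then [L]_G = P^(-1) A P.
Here det P = -1, so P^(-1) is integer; computing A P first and then P^(-1)(A P) gives [[3, -1, 1], [-3, -1, -3], [3, 3, -2]].

[[3, -1, 1], [-3, -1, -3], [3, 3, -2]]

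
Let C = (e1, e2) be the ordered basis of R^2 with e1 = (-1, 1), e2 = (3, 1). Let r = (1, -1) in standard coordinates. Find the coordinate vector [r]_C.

(-1, 0)

Write r = c_1 e1 + c_2 e2 and solve for the c_i.
System: -c_1 + 3c_2 = 1, c_1 + c_2 = -1; solving gives c_1 = -1, c_2 = 0.
Check: -e1 + 0·e2 = (1, -1).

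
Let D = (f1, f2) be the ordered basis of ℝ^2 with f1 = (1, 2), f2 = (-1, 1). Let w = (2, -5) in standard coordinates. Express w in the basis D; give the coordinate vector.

(-1, -3)

[w]_D is the unique c with M c = w, where M has columns f1, f2.
System: c_1 - c_2 = 2, 2c_1 + c_2 = -5; solving gives c_1 = -1, c_2 = -3.
Check: -f1 - 3f2 = (2, -5).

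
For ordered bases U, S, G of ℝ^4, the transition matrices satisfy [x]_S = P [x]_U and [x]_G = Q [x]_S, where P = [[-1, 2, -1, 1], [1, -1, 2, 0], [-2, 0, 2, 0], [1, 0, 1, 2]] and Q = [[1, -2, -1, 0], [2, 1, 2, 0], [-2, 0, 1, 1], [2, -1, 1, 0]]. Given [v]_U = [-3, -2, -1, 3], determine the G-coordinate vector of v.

[5, 11, 0, 13]

First [v]_S = P [v]_U = [3, -3, 4, 2].
Then [v]_G = Q [v]_S = [5, 11, 0, 13].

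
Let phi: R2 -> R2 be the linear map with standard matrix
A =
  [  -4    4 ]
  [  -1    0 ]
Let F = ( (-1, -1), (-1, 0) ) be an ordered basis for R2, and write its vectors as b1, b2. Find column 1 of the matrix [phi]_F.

Compute phi(b1) = A b1 = (0, 1) in standard coordinates.
Then write this in F-coordinates: solve for y in y_1 b1 + y_2 b2 = (0, 1).
This gives y = (-1, 1), which is column 1 of [phi]_F.

(-1, 1)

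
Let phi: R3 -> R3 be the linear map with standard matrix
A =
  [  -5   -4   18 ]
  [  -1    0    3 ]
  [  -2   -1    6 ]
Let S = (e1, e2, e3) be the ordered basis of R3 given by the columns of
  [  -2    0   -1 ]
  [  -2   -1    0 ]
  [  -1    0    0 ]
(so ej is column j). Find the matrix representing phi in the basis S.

[[0, -1, -2], [1, 2, 3], [0, -2, -1]]

With P the matrix whose columns are e1, ..., e3, [phi]_S = P^(-1) A P.
Column by column: phi(e1) = A e1 = <0, -1, 0>; its S-coordinates <0, 1, 0> give column 1.
Continuing for each basis vector yields [phi]_S = [[0, -1, -2], [1, 2, 3], [0, -2, -1]].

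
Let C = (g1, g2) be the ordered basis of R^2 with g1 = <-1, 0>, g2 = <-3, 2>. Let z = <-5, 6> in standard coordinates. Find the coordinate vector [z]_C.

<-4, 3>

Write z = c_1 g1 + c_2 g2 and solve for the c_i.
System: -c_1 - 3c_2 = -5, 0c_1 + 2c_2 = 6; solving gives c_1 = -4, c_2 = 3.
Check: -4g1 + 3g2 = <-5, 6>.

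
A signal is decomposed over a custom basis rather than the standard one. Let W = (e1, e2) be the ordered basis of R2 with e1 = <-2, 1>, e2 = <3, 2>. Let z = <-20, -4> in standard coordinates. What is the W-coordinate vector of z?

<4, -4>

We seek scalars with c_1 e1 + c_2 e2 = z; equivalently solve M c = z where the columns of M are e1, e2.
System: -2c_1 + 3c_2 = -20, c_1 + 2c_2 = -4; solving gives c_1 = 4, c_2 = -4.
Check: 4e1 - 4e2 = <-20, -4>.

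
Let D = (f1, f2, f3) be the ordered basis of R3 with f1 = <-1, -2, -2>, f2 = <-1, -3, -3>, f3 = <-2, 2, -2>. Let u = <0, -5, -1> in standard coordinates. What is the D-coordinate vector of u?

<3, -1, -1>

[u]_D is the unique c with M c = u, where M has columns f1, ..., f3.
Gaussian elimination on [M | u] yields c = (3, -1, -1).
Check: 3f1 - f2 - f3 = <0, -5, -1>.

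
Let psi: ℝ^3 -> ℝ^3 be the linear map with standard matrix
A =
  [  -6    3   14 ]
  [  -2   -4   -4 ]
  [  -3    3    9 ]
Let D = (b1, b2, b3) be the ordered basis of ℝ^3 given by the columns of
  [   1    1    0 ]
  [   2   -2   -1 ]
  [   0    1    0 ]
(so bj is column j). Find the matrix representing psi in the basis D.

[[-3, 2, 0], [3, 0, -3], [-2, 2, 2]]

The j-th column of [psi]_D is [psi(bj)]_D.
psi(b1) = A b1 = (0, -10, 3) = -3b1 + 3b2 - 2b3, so column 1 is (-3, 3, -2).
Repeating for b2, b3 and assembling the columns gives [[-3, 2, 0], [3, 0, -3], [-2, 2, 2]].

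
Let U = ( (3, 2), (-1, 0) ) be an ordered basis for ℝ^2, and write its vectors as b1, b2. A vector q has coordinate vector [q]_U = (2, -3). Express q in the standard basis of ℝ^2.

By definition q = 2b1 - 3b2.
Summing componentwise gives (9, 4).

(9, 4)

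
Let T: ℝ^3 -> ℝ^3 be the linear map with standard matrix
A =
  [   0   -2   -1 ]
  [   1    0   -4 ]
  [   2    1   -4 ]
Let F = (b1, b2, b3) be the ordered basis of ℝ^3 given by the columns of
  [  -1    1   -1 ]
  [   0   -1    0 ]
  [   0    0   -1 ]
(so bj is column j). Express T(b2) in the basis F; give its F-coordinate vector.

(-2, -1, -1)

Compute T(b2) = A b2 = (2, 1, 1) in standard coordinates.
Then write this in F-coordinates: solve for y in y_1 b1 + ... + y_3 b3 = (2, 1, 1).
This gives y = (-2, -1, -1), which is column 2 of [T]_F.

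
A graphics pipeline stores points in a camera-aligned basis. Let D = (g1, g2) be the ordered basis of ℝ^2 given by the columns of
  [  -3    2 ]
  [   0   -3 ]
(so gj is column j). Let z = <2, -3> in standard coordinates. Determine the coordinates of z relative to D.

We seek scalars with c_1 g1 + c_2 g2 = z; equivalently solve M c = z where the columns of M are g1, g2.
System: -3c_1 + 2c_2 = 2, 0c_1 - 3c_2 = -3; solving gives c_1 = 0, c_2 = 1.
Check: 0·g1 + g2 = <2, -3>.

<0, 1>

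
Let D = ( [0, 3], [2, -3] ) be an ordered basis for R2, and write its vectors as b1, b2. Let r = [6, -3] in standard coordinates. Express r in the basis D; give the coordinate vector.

[2, 3]

We seek scalars with c_1 b1 + c_2 b2 = r; equivalently solve M c = r where the columns of M are b1, b2.
System: 0c_1 + 2c_2 = 6, 3c_1 - 3c_2 = -3; solving gives c_1 = 2, c_2 = 3.
Check: 2b1 + 3b2 = [6, -3].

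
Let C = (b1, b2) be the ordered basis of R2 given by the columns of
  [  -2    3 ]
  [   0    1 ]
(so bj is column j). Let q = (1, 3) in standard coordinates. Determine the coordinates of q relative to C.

(4, 3)

We seek scalars with c_1 b1 + c_2 b2 = q; equivalently solve M c = q where the columns of M are b1, b2.
System: -2c_1 + 3c_2 = 1, 0c_1 + c_2 = 3; solving gives c_1 = 4, c_2 = 3.
Check: 4b1 + 3b2 = (1, 3).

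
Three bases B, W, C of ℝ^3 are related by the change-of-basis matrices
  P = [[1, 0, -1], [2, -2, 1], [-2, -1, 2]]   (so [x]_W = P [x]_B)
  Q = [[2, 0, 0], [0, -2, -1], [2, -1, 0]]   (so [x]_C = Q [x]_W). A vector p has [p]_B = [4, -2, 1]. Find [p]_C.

First [p]_W = P [p]_B = [3, 13, -4].
Then [p]_C = Q [p]_W = [6, -22, -7].

[6, -22, -7]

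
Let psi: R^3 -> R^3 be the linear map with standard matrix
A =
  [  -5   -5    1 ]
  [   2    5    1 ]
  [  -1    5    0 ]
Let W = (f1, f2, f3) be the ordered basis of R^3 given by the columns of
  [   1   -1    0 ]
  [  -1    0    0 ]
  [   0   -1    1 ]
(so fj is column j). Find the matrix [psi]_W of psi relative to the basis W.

With P the matrix whose columns are f1, ..., f3, [psi]_W = P^(-1) A P.
Column by column: psi(f1) = A f1 = (0, -3, -6); its W-coordinates (3, 3, -3) give column 1.
Continuing for each basis vector yields [psi]_W = [[3, 3, -1], [3, -1, -2], [-3, 0, -2]].

[[3, 3, -1], [3, -1, -2], [-3, 0, -2]]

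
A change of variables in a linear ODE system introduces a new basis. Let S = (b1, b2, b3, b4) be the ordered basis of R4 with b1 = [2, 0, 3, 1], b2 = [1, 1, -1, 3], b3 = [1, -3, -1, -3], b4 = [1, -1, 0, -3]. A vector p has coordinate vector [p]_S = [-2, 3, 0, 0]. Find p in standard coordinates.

By definition p = -2b1 + 3b2 + 0·b3 + 0·b4.
Summing componentwise gives [-1, 3, -9, 7].

[-1, 3, -9, 7]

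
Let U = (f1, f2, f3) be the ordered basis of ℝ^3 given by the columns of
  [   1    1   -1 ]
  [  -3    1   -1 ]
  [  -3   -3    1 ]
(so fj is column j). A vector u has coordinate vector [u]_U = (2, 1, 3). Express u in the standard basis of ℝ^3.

By definition u = 2f1 + f2 + 3f3.
Summing componentwise gives (0, -8, -6).

(0, -8, -6)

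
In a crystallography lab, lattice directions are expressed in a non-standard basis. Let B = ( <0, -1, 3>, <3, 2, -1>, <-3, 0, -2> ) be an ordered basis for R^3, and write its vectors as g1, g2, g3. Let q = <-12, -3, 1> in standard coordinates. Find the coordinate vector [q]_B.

<3, 0, 4>

We seek scalars with c_1 g1 + ... + c_3 g3 = q; equivalently solve M c = q where the columns of M are g1, ..., g3.
Gaussian elimination on [M | q] yields c = (3, 0, 4).
Check: 3g1 + 0·g2 + 4g3 = <-12, -3, 1>.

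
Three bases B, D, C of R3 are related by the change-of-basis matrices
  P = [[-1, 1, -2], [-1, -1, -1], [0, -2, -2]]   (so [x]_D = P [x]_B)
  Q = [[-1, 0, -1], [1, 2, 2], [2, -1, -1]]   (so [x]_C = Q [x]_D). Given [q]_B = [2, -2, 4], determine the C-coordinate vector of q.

Apply P to get D-coordinates [-12, -4, -4], then Q to get C-coordinates.
The result is [q]_C = [16, -28, -16].

[16, -28, -16]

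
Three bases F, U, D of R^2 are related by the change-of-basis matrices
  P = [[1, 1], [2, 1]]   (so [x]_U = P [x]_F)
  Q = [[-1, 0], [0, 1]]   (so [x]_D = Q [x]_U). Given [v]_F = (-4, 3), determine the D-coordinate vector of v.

Composing the changes, [v]_D = Q P [v]_F.
Q P = [[-1, -1], [2, 1]]; applying this to (-4, 3) gives (1, -5).

(1, -5)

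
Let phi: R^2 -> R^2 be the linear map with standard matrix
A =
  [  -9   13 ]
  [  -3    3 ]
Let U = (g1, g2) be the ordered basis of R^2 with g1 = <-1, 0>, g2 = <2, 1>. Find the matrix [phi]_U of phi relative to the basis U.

The j-th column of [phi]_U is [phi(gj)]_U.
phi(g1) = A g1 = <9, 3> = -3g1 + 3g2, so column 1 is <-3, 3>.
Repeating for g2 and assembling the columns gives [[-3, -1], [3, -3]].

[[-3, -1], [3, -3]]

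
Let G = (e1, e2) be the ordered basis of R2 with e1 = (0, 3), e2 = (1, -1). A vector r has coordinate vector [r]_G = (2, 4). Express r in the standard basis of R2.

r = M [r]_G, where M has columns e1, e2.
Carrying out the matrix-vector product, r = (4, 2).

(4, 2)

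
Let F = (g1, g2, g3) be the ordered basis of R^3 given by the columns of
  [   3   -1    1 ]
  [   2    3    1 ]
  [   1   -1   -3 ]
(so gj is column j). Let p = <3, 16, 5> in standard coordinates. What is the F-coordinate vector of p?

<3, 4, -2>

We seek scalars with c_1 g1 + ... + c_3 g3 = p; equivalently solve M c = p where the columns of M are g1, ..., g3.
Row-reducing the augmented matrix [M | p] gives c = (3, 4, -2).
Check: 3g1 + 4g2 - 2g3 = <3, 16, 5>.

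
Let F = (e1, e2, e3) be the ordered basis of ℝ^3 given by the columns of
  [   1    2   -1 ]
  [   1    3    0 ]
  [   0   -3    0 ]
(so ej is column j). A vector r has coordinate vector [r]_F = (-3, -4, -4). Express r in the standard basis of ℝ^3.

By definition r = -3e1 - 4e2 - 4e3.
Summing componentwise gives (-7, -15, 12).

(-7, -15, 12)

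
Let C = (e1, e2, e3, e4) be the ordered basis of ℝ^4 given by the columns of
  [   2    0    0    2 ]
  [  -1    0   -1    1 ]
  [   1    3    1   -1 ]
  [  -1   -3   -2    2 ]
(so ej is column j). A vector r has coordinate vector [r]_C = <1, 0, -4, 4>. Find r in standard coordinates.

<10, 7, -7, 15>

By definition r = e1 + 0·e2 - 4e3 + 4e4.
Summing componentwise gives <10, 7, -7, 15>.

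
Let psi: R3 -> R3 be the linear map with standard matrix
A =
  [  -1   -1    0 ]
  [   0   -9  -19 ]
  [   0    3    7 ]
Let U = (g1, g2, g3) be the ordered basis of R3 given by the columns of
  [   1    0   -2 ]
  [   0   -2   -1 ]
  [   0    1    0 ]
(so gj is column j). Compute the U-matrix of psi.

[[-1, 0, -3], [0, 1, -3], [0, -1, -3]]

Let P have columns g1, ..., g3. Then [psi]_U = P^(-1) A P.
Here det P = 1, so P^(-1) is integer; computing A P first and then P^(-1)(A P) gives [[-1, 0, -3], [0, 1, -3], [0, -1, -3]].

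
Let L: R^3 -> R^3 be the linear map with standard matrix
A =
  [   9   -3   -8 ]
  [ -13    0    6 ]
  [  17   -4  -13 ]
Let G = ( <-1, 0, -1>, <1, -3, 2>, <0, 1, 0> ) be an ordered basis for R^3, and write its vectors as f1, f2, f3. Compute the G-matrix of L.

The j-th column of [L]_G is [L(fj)]_G.
L(f1) = A f1 = <-1, 7, -4> = -2f1 - 3f2 - 2f3, so column 1 is <-2, -3, -2>.
Repeating for f2, f3 and assembling the columns gives [[-2, -1, 2], [-3, 1, -1], [-2, 2, -3]].

[[-2, -1, 2], [-3, 1, -1], [-2, 2, -3]]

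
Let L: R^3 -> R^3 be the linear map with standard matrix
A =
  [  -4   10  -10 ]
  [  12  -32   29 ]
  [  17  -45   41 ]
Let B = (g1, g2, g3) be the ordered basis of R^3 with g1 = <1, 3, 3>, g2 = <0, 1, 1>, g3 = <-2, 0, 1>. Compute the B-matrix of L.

[[0, -2, 2], [3, 3, -1], [2, -1, 2]]

Let P have columns g1, ..., g3. Then [L]_B = P^(-1) A P.
Here det P = 1, so P^(-1) is integer; computing A P first and then P^(-1)(A P) gives [[0, -2, 2], [3, 3, -1], [2, -1, 2]].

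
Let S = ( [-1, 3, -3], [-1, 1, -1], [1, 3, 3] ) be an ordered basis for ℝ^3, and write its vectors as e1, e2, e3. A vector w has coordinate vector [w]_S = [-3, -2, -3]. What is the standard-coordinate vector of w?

w = M [w]_S, where M has columns e1, ..., e3.
Carrying out the matrix-vector product, w = [2, -20, 2].

[2, -20, 2]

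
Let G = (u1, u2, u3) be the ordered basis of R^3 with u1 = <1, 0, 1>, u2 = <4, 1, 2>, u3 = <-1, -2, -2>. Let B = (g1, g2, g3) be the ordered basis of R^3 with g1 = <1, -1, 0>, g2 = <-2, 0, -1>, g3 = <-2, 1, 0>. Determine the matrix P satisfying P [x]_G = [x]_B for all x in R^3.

[[1, -2, 1], [-1, -2, 2], [1, -1, -1]]

Let M have columns uj and N have columns gj. Then for every x, N [x]_B = x = M [x]_G, so P = N^(-1) M.
Since det N = -1, N^(-1) has integer entries; multiplying gives P = [[1, -2, 1], [-1, -2, 2], [1, -1, -1]].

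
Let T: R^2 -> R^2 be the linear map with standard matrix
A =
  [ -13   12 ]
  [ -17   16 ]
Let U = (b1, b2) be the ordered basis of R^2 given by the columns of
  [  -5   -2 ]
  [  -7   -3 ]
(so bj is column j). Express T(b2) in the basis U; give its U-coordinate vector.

Column 2 of [T]_U is the U-coordinate vector of T(b2).
In standard coordinates T(b2) = A b2 = <-10, -14>.
Converting to U: <-10, -14> = 2b1 + 0·b2, so the coordinate vector is <2, 0>.

<2, 0>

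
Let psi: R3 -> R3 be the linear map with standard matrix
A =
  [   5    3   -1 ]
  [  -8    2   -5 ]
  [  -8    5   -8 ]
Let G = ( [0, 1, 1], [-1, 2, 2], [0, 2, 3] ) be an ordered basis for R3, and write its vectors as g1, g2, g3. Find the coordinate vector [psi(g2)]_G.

Compute psi(g2) = A g2 = [-1, 2, 2] in standard coordinates.
Then write this in G-coordinates: solve for y in y_1 g1 + ... + y_3 g3 = [-1, 2, 2].
This gives y = [0, 1, 0], which is column 2 of [psi]_G.

[0, 1, 0]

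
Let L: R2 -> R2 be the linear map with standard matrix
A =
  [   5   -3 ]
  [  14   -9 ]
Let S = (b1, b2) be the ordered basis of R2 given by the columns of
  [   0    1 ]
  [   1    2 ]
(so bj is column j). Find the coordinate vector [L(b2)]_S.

(-2, -1)

Column 2 of [L]_S is the S-coordinate vector of L(b2).
In standard coordinates L(b2) = A b2 = (-1, -4).
Converting to S: (-1, -4) = -2b1 - b2, so the coordinate vector is (-2, -1).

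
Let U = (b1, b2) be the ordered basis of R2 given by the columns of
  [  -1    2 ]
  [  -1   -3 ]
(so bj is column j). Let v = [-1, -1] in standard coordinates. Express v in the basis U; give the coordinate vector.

Write v = c_1 b1 + c_2 b2 and solve for the c_i.
System: -c_1 + 2c_2 = -1, -c_1 - 3c_2 = -1; solving gives c_1 = 1, c_2 = 0.
Check: b1 + 0·b2 = [-1, -1].

[1, 0]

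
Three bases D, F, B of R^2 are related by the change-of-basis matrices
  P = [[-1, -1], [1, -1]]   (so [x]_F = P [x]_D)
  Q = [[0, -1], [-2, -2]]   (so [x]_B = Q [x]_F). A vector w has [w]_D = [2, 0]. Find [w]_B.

Composing the changes, [w]_B = Q P [w]_D.
Q P = [[-1, 1], [0, 4]]; applying this to [2, 0] gives [-2, 0].

[-2, 0]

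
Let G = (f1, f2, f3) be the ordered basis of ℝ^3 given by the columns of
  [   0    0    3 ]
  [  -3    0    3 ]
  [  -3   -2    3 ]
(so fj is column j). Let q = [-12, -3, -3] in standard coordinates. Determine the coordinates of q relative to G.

We seek scalars with c_1 f1 + ... + c_3 f3 = q; equivalently solve M c = q where the columns of M are f1, ..., f3.
Solving this 3x3 system gives c = (-3, 0, -4).
Check: -3f1 + 0·f2 - 4f3 = [-12, -3, -3].

[-3, 0, -4]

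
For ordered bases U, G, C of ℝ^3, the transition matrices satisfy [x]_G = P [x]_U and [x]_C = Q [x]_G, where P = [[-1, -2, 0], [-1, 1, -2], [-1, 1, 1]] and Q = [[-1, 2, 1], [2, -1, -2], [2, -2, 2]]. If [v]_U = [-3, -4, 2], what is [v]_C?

[-20, 25, 34]

Composing the changes, [v]_C = Q P [v]_U.
Q P = [[-2, 5, -3], [1, -7, 0], [-2, -4, 6]]; applying this to [-3, -4, 2] gives [-20, 25, 34].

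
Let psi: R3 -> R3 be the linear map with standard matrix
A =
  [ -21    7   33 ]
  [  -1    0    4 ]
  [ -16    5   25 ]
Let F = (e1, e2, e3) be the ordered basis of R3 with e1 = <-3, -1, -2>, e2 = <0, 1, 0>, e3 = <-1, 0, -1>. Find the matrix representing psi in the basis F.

[[3, -2, 3], [-2, -2, 0], [1, -1, 3]]

Let P have columns e1, ..., e3. Then [psi]_F = P^(-1) A P.
Here det P = 1, so P^(-1) is integer; computing A P first and then P^(-1)(A P) gives [[3, -2, 3], [-2, -2, 0], [1, -1, 3]].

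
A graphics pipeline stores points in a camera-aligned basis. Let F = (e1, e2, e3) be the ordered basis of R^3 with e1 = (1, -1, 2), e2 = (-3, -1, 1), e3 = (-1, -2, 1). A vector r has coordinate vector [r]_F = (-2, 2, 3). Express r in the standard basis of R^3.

By definition r = -2e1 + 2e2 + 3e3.
Summing componentwise gives (-11, -6, 1).

(-11, -6, 1)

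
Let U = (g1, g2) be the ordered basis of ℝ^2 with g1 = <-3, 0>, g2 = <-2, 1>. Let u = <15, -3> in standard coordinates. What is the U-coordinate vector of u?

We seek scalars with c_1 g1 + c_2 g2 = u; equivalently solve M c = u where the columns of M are g1, g2.
System: -3c_1 - 2c_2 = 15, 0c_1 + c_2 = -3; solving gives c_1 = -3, c_2 = -3.
Check: -3g1 - 3g2 = <15, -3>.

<-3, -3>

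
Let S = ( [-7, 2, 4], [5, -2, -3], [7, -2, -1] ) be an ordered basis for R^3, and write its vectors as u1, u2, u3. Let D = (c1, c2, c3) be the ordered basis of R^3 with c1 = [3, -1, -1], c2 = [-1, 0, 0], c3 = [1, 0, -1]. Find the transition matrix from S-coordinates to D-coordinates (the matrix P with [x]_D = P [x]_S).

[[-2, 2, 2], [-1, 2, -2], [-2, 1, -1]]

Let M have columns uj and N have columns cj. Then for every x, N [x]_D = x = M [x]_S, so P = N^(-1) M.
Since det N = 1, N^(-1) has integer entries; multiplying gives P = [[-2, 2, 2], [-1, 2, -2], [-2, 1, -1]].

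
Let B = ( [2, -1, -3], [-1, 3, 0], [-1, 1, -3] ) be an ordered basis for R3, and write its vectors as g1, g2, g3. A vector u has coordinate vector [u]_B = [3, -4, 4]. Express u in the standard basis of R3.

[6, -11, -21]

By definition u = 3g1 - 4g2 + 4g3.
Summing componentwise gives [6, -11, -21].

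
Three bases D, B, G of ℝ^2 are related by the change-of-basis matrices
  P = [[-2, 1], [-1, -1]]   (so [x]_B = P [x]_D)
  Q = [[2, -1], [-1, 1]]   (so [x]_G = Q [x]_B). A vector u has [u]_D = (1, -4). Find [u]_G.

Composing the changes, [u]_G = Q P [u]_D.
Q P = [[-3, 3], [1, -2]]; applying this to (1, -4) gives (-15, 9).

(-15, 9)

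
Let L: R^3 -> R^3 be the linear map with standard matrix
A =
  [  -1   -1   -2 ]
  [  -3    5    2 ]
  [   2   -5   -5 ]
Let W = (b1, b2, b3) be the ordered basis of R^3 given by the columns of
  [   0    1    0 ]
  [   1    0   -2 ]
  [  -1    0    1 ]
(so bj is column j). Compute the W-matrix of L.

Let P have columns b1, ..., b3. Then [L]_W = P^(-1) A P.
Here det P = 1, so P^(-1) is integer; computing A P first and then P^(-1)(A P) gives [[-3, -1, -2], [1, -1, 0], [-3, 1, 3]].

[[-3, -1, -2], [1, -1, 0], [-3, 1, 3]]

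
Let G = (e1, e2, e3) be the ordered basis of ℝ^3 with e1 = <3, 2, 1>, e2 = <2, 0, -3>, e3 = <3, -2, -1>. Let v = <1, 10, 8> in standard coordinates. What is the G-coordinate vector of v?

<3, -1, -2>

[v]_G is the unique c with M c = v, where M has columns e1, ..., e3.
Gaussian elimination on [M | v] yields c = (3, -1, -2).
Check: 3e1 - e2 - 2e3 = <1, 10, 8>.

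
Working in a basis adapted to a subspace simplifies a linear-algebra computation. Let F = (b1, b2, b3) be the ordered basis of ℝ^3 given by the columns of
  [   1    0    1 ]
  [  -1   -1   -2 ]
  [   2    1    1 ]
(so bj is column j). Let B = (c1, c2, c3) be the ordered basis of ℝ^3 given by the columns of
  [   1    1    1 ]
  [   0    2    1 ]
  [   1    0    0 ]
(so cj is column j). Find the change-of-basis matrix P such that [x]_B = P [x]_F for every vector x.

[[2, 1, 1], [0, 0, -2], [-1, -1, 2]]

Let M have columns bj and N have columns cj. Then for every x, N [x]_B = x = M [x]_F, so P = N^(-1) M.
Since det N = -1, N^(-1) has integer entries; multiplying gives P = [[2, 1, 1], [0, 0, -2], [-1, -1, 2]].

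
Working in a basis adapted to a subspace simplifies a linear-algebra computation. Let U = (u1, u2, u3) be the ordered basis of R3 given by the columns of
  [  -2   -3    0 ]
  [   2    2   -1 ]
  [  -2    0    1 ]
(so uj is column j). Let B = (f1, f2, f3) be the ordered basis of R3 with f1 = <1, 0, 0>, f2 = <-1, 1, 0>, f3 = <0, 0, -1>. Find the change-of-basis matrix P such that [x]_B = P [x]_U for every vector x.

[[0, -1, -1], [2, 2, -1], [2, 0, -1]]

Let M have columns uj and N have columns fj. Then for every x, N [x]_B = x = M [x]_U, so P = N^(-1) M.
Since det N = -1, N^(-1) has integer entries; multiplying gives P = [[0, -1, -1], [2, 2, -1], [2, 0, -1]].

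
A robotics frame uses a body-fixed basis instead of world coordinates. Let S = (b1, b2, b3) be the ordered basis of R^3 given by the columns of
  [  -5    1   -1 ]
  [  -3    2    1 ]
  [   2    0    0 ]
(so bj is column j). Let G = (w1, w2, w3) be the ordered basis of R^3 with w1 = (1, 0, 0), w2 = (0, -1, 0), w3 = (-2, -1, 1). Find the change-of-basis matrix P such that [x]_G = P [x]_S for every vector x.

[[-1, 1, -1], [1, -2, -1], [2, 0, 0]]

Column j of P is [bj]_G, since P maps S-coordinates to G-coordinates.
Expressing b1 in G: b1 = -w1 + w2 + 2w3, so column 1 of P is (-1, 1, 2).
Doing the same for each bj gives P = [[-1, 1, -1], [1, -2, -1], [2, 0, 0]].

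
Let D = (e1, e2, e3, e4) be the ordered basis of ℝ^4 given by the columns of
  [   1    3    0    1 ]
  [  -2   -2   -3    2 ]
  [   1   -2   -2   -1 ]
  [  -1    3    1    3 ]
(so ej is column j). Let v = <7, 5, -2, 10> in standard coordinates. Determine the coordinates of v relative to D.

[v]_D is the unique c with M c = v, where M has columns e1, ..., e4.
Row-reducing the augmented matrix [M | v] gives c = (1, 1, -1, 3).
Check: e1 + e2 - e3 + 3e4 = <7, 5, -2, 10>.

<1, 1, -1, 3>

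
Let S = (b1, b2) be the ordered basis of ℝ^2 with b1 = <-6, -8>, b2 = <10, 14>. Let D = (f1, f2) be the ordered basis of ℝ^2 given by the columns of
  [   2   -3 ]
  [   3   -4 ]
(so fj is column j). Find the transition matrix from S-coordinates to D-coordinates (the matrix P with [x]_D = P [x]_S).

[[0, 2], [2, -2]]

Let M have columns bj and N have columns fj. Then for every x, N [x]_D = x = M [x]_S, so P = N^(-1) M.
Since det N = 1, N^(-1) has integer entries; multiplying gives P = [[0, 2], [2, -2]].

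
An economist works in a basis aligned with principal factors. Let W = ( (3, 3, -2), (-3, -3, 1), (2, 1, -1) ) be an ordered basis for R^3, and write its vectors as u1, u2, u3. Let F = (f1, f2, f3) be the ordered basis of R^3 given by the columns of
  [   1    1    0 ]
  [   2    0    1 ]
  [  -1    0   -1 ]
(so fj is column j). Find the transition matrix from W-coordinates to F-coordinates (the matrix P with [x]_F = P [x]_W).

Let M have columns uj and N have columns fj. Then for every x, N [x]_F = x = M [x]_W, so P = N^(-1) M.
Since det N = 1, N^(-1) has integer entries; multiplying gives P = [[1, -2, 0], [2, -1, 2], [1, 1, 1]].

[[1, -2, 0], [2, -1, 2], [1, 1, 1]]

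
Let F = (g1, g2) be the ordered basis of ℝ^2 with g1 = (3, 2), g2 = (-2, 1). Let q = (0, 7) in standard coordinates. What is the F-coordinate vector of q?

(2, 3)

Write q = c_1 g1 + c_2 g2 and solve for the c_i.
System: 3c_1 - 2c_2 = 0, 2c_1 + c_2 = 7; solving gives c_1 = 2, c_2 = 3.
Check: 2g1 + 3g2 = (0, 7).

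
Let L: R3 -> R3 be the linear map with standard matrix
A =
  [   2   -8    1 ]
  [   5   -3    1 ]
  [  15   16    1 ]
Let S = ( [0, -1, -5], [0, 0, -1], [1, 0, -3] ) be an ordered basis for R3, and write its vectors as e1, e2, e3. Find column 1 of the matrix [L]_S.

Column 1 of [L]_S is the S-coordinate vector of L(e1).
In standard coordinates L(e1) = A e1 = [3, -2, -21].
Converting to S: [3, -2, -21] = 2e1 + 2e2 + 3e3, so the coordinate vector is [2, 2, 3].

[2, 2, 3]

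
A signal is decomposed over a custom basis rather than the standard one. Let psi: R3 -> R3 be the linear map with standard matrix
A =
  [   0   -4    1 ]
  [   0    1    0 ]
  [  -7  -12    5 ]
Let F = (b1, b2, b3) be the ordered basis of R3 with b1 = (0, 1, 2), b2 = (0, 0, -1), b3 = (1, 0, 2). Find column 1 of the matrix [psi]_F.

Compute psi(b1) = A b1 = (-2, 1, -2) in standard coordinates.
Then write this in F-coordinates: solve for y in y_1 b1 + ... + y_3 b3 = (-2, 1, -2).
This gives y = (1, 0, -2), which is column 1 of [psi]_F.

(1, 0, -2)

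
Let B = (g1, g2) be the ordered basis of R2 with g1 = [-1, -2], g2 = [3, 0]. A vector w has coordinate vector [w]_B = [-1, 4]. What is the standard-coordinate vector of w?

The coordinates say w = -g1 + 4g2; adding the scaled basis vectors gives [13, 2].

[13, 2]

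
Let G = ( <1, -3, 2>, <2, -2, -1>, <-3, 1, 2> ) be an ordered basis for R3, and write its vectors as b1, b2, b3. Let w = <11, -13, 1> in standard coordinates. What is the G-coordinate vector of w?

<3, 1, -2>

Write w = c_1 b1 + ... + c_3 b3 and solve for the c_i.
Row-reducing the augmented matrix [M | w] gives c = (3, 1, -2).
Check: 3b1 + b2 - 2b3 = <11, -13, 1>.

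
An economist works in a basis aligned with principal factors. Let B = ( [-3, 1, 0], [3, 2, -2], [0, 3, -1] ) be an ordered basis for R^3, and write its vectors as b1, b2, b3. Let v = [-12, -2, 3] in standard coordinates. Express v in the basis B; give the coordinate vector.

[3, -1, -1]

Write v = c_1 b1 + ... + c_3 b3 and solve for the c_i.
Solving this 3x3 system gives c = (3, -1, -1).
Check: 3b1 - b2 - b3 = [-12, -2, 3].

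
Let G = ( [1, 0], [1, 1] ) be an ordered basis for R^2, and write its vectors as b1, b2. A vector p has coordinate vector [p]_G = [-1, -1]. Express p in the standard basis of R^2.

The coordinates say p = -b1 - b2; adding the scaled basis vectors gives [-2, -1].

[-2, -1]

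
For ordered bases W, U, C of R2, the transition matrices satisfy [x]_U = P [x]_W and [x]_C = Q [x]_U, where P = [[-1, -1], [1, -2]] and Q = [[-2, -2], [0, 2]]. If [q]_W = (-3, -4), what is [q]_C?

(-24, 10)

Apply P to get U-coordinates (7, 5), then Q to get C-coordinates.
The result is [q]_C = (-24, 10).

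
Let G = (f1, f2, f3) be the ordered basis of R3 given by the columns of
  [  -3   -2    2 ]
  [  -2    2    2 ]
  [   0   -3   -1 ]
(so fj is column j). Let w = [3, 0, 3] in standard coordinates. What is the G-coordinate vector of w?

[-3, 0, -3]

[w]_G is the unique c with M c = w, where M has columns f1, ..., f3.
Row-reducing the augmented matrix [M | w] gives c = (-3, 0, -3).
Check: -3f1 + 0·f2 - 3f3 = [3, 0, 3].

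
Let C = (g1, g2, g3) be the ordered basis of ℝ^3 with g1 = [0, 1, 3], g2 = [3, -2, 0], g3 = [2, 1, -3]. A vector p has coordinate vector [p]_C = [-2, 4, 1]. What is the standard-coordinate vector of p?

By definition p = -2g1 + 4g2 + g3.
Summing componentwise gives [14, -9, -9].

[14, -9, -9]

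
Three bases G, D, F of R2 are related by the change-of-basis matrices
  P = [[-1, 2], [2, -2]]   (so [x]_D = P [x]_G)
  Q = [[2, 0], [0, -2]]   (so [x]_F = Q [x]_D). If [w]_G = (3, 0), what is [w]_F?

(-6, -12)

First [w]_D = P [w]_G = (-3, 6).
Then [w]_F = Q [w]_D = (-6, -12).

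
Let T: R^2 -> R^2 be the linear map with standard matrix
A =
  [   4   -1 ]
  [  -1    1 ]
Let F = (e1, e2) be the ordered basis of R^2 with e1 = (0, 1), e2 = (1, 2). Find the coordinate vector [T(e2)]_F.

(-3, 2)

Compute T(e2) = A e2 = (2, 1) in standard coordinates.
Then write this in F-coordinates: solve for y in y_1 e1 + y_2 e2 = (2, 1).
This gives y = (-3, 2), which is column 2 of [T]_F.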